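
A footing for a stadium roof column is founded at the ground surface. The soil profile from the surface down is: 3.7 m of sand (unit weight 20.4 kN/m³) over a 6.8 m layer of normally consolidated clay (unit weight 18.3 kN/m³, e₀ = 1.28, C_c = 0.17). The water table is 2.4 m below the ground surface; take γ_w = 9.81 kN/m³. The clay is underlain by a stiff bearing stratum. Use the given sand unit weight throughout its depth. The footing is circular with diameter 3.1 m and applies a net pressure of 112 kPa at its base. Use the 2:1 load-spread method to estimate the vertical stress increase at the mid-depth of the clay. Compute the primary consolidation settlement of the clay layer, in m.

Mid-depth of clay below the ground surface: z = 3.7 + 6.8/2 = 7.1 m.
Total vertical stress at mid-clay: σ_v = 20.4×3.7 + 18.3×3.4 = 137.7 kPa.
Pore pressure: u = 9.81×(7.1 − 2.4) = 46.107 kPa.
Initial effective stress: σ'_0 = σ_v − u = 137.7 − 46.107 = 91.593 kPa.
Stress increase at mid-clay by the 2:1 spreading method:
Δσ ≈ qD²/(D+z)² = 112×3.1²/(3.1+7.1)² = 10.345 kPa
Final effective stress: σ'_f = σ'_0 + Δσ = 91.593 + 10.345 = 101.94 kPa.
Normally consolidated clay, so the full stress increment lies on the virgin compression line:
S_c = C_c·H/(1+e₀)·log₁₀(σ'_f/σ'_0) = 0.17×6.8/(1+1.28)×log₁₀(101.94/91.593)
    = 0.50702 × 0.046482 = 0.02357 m

S_c ≈ 0.0236 m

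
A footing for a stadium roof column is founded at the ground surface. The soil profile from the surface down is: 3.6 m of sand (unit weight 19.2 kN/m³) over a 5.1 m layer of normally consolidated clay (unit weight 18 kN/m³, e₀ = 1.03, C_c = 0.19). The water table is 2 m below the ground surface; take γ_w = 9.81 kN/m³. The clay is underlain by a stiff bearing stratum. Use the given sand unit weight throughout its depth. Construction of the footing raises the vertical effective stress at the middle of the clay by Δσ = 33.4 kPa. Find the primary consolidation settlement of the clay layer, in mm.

Mid-depth of clay below the ground surface: z = 3.6 + 5.1/2 = 6.15 m.
Total vertical stress at mid-clay: σ_v = 19.2×3.6 + 18×2.55 = 115.02 kPa.
Pore pressure: u = 9.81×(6.15 − 2) = 40.712 kPa.
Initial effective stress: σ'_0 = σ_v − u = 115.02 − 40.712 = 74.308 kPa.
Final effective stress: σ'_f = σ'_0 + Δσ = 74.308 + 33.4 = 107.71 kPa.
Normally consolidated clay, so the full stress increment lies on the virgin compression line:
S_c = C_c·H/(1+e₀)·log₁₀(σ'_f/σ'_0) = 0.19×5.1/(1+1.03)×log₁₀(107.71/74.308)
    = 0.47734 × 0.16122 = 0.07696 m

S_c ≈ 77 mm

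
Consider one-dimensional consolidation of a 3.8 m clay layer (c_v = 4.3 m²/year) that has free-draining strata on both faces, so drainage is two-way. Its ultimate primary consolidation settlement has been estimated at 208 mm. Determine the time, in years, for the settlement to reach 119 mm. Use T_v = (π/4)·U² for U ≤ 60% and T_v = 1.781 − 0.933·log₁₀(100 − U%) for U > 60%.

t ≈ 0.216 years

Drainage path length: H_d = H/2 = 1.9 m (double drainage).
U = S(t)/S_ult = 119/208 = 0.5721.
U ≤ 60%: T_v = (π/4)·U² = (π/4)×0.57212² = 0.25707.
t = T_v·H_d²/c_v = 0.25707×1.9²/4.3 = 0.2158 years.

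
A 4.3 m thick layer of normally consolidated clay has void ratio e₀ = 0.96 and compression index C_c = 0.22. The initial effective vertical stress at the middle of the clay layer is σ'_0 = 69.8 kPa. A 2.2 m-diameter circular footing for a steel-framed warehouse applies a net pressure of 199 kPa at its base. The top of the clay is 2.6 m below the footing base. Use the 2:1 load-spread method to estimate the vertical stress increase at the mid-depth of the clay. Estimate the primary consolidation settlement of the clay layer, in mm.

S_c ≈ 52.7 mm

Mid-depth of clay below the footing base: z = 2.6 + 4.3/2 = 4.75 m.
Stress increase at mid-clay by the 2:1 spreading method:
Δσ ≈ qD²/(D+z)² = 199×2.2²/(2.2+4.75)² = 19.94 kPa
Final effective stress: σ'_f = σ'_0 + Δσ = 69.8 + 19.94 = 89.74 kPa.
Normally consolidated clay, so the full stress increment lies on the virgin compression line:
S_c = C_c·H/(1+e₀)·log₁₀(σ'_f/σ'_0) = 0.22×4.3/(1+0.96)×log₁₀(89.74/69.8)
    = 0.48265 × 0.10913 = 0.05267 m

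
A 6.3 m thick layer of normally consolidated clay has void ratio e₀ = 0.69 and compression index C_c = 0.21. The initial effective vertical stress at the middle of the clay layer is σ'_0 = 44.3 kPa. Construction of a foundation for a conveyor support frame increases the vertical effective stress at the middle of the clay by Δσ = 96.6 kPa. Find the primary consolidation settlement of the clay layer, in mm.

S_c ≈ 393 mm

Final effective stress: σ'_f = σ'_0 + Δσ = 44.3 + 96.6 = 140.9 kPa.
Normally consolidated clay, so the full stress increment lies on the virgin compression line:
S_c = C_c·H/(1+e₀)·log₁₀(σ'_f/σ'_0) = 0.21×6.3/(1+0.69)×log₁₀(140.9/44.3)
    = 0.78284 × 0.50251 = 0.3934 m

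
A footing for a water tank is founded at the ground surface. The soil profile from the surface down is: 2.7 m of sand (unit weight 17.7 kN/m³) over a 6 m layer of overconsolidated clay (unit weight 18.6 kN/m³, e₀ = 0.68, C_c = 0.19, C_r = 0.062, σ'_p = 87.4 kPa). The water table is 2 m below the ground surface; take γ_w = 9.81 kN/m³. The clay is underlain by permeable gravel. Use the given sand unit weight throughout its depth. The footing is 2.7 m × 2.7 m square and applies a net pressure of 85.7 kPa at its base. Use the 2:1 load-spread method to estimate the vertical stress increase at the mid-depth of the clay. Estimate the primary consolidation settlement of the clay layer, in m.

S_c ≈ 0.0119 m

Mid-depth of clay below the ground surface: z = 2.7 + 6/2 = 5.7 m.
Total vertical stress at mid-clay: σ_v = 17.7×2.7 + 18.6×3 = 103.59 kPa.
Pore pressure: u = 9.81×(5.7 − 2) = 36.297 kPa.
Initial effective stress: σ'_0 = σ_v − u = 103.59 − 36.297 = 67.293 kPa.
Stress increase at mid-clay by the 2:1 spreading method:
Δσ = qBL/((B+z)(L+z)) = 85.7×2.7×2.7/((2.7+5.7)(2.7+5.7)) = 8.8542 kPa
Final effective stress: σ'_f = 67.293 + 8.8542 = 76.147 kPa.
σ'_f = 76.147 ≤ σ'_p = 87.4 kPa, so the clay remains overconsolidated and only the recompression index applies:
S_c = C_r·H/(1+e₀)·log₁₀(σ'_f/σ'_0) = 0.062×6/1.68×log₁₀(76.147/67.293)
    = 0.22143 × 0.053683 = 0.01189 m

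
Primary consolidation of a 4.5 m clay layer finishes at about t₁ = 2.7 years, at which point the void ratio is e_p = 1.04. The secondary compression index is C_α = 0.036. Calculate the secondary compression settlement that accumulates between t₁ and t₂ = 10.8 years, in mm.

Secondary compression: S_s = C_α·H/(1+e_p)·log₁₀(t₂/t₁)
S_s = 0.036×4.5/(1+1.04)×log₁₀(10.8/2.7)
    = 0.07941 × 0.6021 = 0.04781 m

S_s ≈ 47.8 mm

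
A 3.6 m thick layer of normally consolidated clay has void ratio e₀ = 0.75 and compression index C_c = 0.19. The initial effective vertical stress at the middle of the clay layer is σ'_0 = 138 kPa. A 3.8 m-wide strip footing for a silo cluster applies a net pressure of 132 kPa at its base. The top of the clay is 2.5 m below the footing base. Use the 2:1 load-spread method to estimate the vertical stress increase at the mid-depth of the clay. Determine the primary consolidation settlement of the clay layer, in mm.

Mid-depth of clay below the footing base: z = 2.5 + 3.6/2 = 4.3 m.
Stress increase at mid-clay by the 2:1 spreading method:
Δσ = qB/(B+z) = 132×3.8/(3.8+4.3) = 61.926 kPa
Final effective stress: σ'_f = σ'_0 + Δσ = 138 + 61.926 = 199.93 kPa.
Normally consolidated clay, so the full stress increment lies on the virgin compression line:
S_c = C_c·H/(1+e₀)·log₁₀(σ'_f/σ'_0) = 0.19×3.6/(1+0.75)×log₁₀(199.93/138)
    = 0.39086 × 0.161 = 0.06293 m

S_c ≈ 62.9 mm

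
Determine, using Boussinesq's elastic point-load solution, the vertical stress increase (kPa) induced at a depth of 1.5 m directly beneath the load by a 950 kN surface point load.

Δσ_z ≈ 202 kPa

Boussinesq vertical stress below a point load on an elastic half-space:
Δσ_z = 3P/(2πz²) · [1 + (r/z)²]^(−5/2)
r/z = 0/1.5 = 0; [1+(r/z)²]^(−5/2) = 1.
Δσ_z = 3×950/(2π×1.5²) × 1 = 201.6 × 1 = 201.6 kPa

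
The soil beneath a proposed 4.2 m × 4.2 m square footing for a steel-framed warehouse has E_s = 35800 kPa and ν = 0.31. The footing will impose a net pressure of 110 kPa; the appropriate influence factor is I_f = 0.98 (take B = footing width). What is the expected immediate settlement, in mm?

Immediate (elastic) settlement: S_e = q·B·(1−ν²)/E_s · I_f.
S_e = 110 × 4.2 × (1 − 0.31²) / 35800 × 0.98
    = 110 × 4.2 × 0.9039 / 35800 × 0.98
    = 0.01143 m = 11.43 mm

S_e ≈ 11.4 mm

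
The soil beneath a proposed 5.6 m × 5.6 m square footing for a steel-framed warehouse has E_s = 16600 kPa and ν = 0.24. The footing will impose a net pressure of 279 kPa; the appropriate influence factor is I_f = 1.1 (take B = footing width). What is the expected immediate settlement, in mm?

S_e ≈ 97.6 mm

Immediate (elastic) settlement: S_e = q·B·(1−ν²)/E_s · I_f.
S_e = 279 × 5.6 × (1 − 0.24²) / 16600 × 1.1
    = 279 × 5.6 × 0.9424 / 16600 × 1.1
    = 0.09757 m = 97.57 mm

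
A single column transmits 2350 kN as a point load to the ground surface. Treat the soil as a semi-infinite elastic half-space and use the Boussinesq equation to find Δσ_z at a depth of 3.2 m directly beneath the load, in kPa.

Δσ_z ≈ 110 kPa

Boussinesq vertical stress below a point load on an elastic half-space:
Δσ_z = 3P/(2πz²) · [1 + (r/z)²]^(−5/2)
r/z = 0/3.2 = 0; [1+(r/z)²]^(−5/2) = 1.
Δσ_z = 3×2350/(2π×3.2²) × 1 = 109.57 × 1 = 109.6 kPa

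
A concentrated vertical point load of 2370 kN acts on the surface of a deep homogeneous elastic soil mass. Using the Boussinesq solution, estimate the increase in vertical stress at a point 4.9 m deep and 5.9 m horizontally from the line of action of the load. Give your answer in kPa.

Δσ_z ≈ 5.02 kPa

Boussinesq vertical stress below a point load on an elastic half-space:
Δσ_z = 3P/(2πz²) · [1 + (r/z)²]^(−5/2)
r/z = 5.9/4.9 = 1.2041; [1+(r/z)²]^(−5/2) = 0.10646.
Δσ_z = 3×2370/(2π×4.9²) × 0.10646 = 47.13 × 0.10646 = 5.017 kPa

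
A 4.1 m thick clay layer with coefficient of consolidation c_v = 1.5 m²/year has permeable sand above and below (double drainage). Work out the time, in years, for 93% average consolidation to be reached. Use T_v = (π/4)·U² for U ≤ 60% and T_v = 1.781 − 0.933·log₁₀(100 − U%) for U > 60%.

t ≈ 2.78 years

Drainage path length: H_d = H/2 = 2.05 m (double drainage).
U > 60%: T_v = 1.781 − 0.933·log₁₀(100 − 93) = 0.99252.
t = T_v·H_d²/c_v = 0.99252×2.05²/1.5 = 2.781 years.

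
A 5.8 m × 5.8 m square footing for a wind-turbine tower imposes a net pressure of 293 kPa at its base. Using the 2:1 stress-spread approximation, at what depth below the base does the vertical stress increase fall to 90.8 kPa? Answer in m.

z ≈ 4.62 m

2:1 spreading — at depth z the loaded area has grown by z in each plan dimension:
qB²/(B+z)² = Δσ_z ⇒ z = B(√(q/Δσ_z) − 1) = 5.8×(√(293/90.8) − 1) = 4.619 m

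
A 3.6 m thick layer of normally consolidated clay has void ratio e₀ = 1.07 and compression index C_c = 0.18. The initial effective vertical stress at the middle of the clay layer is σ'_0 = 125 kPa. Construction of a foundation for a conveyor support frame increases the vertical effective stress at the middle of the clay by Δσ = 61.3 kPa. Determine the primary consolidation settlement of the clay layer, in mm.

S_c ≈ 54.2 mm

Final effective stress: σ'_f = σ'_0 + Δσ = 125 + 61.3 = 186.3 kPa.
Normally consolidated clay, so the full stress increment lies on the virgin compression line:
S_c = C_c·H/(1+e₀)·log₁₀(σ'_f/σ'_0) = 0.18×3.6/(1+1.07)×log₁₀(186.3/125)
    = 0.31304 × 0.1733 = 0.05425 m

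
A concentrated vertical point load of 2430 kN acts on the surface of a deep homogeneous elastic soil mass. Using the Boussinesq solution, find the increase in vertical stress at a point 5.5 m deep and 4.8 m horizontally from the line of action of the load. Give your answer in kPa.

Boussinesq vertical stress below a point load on an elastic half-space:
Δσ_z = 3P/(2πz²) · [1 + (r/z)²]^(−5/2)
r/z = 4.8/5.5 = 0.87273; [1+(r/z)²]^(−5/2) = 0.24277.
Δσ_z = 3×2430/(2π×5.5²) × 0.24277 = 38.355 × 0.24277 = 9.311 kPa

Δσ_z ≈ 9.31 kPa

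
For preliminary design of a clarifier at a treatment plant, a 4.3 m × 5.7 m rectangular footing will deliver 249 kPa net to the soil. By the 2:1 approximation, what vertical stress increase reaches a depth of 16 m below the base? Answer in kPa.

By the 2:1 method the load spreads at 1 horizontal : 2 vertical, so at depth z the loaded area has grown by z in each plan dimension:
Δσ = qBL/((B+z)(L+z)) = 249×4.3×5.7/((4.3+16)(5.7+16)) = 13.854 kPa

Δσ_z ≈ 13.9 kPa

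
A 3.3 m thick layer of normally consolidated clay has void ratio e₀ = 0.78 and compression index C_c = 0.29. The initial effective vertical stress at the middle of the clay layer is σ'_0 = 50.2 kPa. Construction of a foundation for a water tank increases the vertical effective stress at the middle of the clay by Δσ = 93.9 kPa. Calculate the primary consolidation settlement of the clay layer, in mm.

S_c ≈ 246 mm

Final effective stress: σ'_f = σ'_0 + Δσ = 50.2 + 93.9 = 144.1 kPa.
Normally consolidated clay, so the full stress increment lies on the virgin compression line:
S_c = C_c·H/(1+e₀)·log₁₀(σ'_f/σ'_0) = 0.29×3.3/(1+0.78)×log₁₀(144.1/50.2)
    = 0.53764 × 0.45796 = 0.2462 m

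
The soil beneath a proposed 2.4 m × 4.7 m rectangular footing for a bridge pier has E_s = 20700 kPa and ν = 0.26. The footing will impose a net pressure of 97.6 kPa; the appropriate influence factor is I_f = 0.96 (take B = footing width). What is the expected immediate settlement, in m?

Immediate (elastic) settlement: S_e = q·B·(1−ν²)/E_s · I_f.
S_e = 97.6 × 2.4 × (1 − 0.26²) / 20700 × 0.96
    = 97.6 × 2.4 × 0.9324 / 20700 × 0.96
    = 0.01013 m

S_e ≈ 0.0101 m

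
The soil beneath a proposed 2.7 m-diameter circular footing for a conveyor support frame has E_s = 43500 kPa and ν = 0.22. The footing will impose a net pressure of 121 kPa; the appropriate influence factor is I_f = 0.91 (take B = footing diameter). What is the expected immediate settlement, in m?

Immediate (elastic) settlement: S_e = q·B·(1−ν²)/E_s · I_f.
S_e = 121 × 2.7 × (1 − 0.22²) / 43500 × 0.91
    = 121 × 2.7 × 0.9516 / 43500 × 0.91
    = 0.006504 m

S_e ≈ 0.0065 m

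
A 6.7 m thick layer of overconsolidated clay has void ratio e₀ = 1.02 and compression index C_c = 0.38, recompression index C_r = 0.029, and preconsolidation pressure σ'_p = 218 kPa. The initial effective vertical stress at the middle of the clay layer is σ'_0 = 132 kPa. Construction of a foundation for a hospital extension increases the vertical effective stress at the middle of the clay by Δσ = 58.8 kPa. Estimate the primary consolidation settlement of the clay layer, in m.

Final effective stress: σ'_f = 132 + 58.8 = 190.8 kPa.
σ'_f = 190.8 ≤ σ'_p = 218 kPa, so the clay remains overconsolidated and only the recompression index applies:
S_c = C_r·H/(1+e₀)·log₁₀(σ'_f/σ'_0) = 0.029×6.7/2.02×log₁₀(190.8/132)
    = 0.096187 × 0.16 = 0.01539 m

S_c ≈ 0.0154 m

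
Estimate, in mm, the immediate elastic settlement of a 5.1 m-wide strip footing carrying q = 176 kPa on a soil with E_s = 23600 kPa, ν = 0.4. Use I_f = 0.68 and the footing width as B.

Immediate (elastic) settlement: S_e = q·B·(1−ν²)/E_s · I_f.
S_e = 176 × 5.1 × (1 − 0.4²) / 23600 × 0.68
    = 176 × 5.1 × 0.84 / 23600 × 0.68
    = 0.02172 m = 21.72 mm

S_e ≈ 21.7 mm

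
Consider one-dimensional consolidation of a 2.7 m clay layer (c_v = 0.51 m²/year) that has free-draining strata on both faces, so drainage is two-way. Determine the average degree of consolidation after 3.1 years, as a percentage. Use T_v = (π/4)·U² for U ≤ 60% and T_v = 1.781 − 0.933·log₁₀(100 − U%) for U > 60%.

U ≈ 90.5 %

Drainage path length: H_d = H/2 = 1.35 m (double drainage).
T_v = c_v·t/H_d² = 0.51×3.1/1.35² = 0.86749.
T_v = 0.86749 corresponds to the U > 60% branch:
U = 1 − 10^((1.781 − T_v)/0.933)/100 = 0.9047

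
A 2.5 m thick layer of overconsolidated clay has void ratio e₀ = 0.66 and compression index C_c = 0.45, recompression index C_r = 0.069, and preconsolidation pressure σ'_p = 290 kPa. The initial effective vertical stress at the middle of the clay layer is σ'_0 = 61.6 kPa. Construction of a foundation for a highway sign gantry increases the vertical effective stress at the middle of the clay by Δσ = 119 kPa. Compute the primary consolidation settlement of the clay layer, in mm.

Final effective stress: σ'_f = 61.6 + 119 = 180.6 kPa.
σ'_f = 180.6 ≤ σ'_p = 290 kPa, so the clay remains overconsolidated and only the recompression index applies:
S_c = C_r·H/(1+e₀)·log₁₀(σ'_f/σ'_0) = 0.069×2.5/1.66×log₁₀(180.6/61.6)
    = 0.10391 × 0.46714 = 0.04854 m

S_c ≈ 48.5 mm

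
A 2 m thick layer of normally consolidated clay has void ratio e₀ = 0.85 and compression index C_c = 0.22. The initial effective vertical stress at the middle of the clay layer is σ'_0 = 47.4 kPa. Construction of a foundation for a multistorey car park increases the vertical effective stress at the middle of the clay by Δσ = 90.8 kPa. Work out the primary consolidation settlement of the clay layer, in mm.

Final effective stress: σ'_f = σ'_0 + Δσ = 47.4 + 90.8 = 138.2 kPa.
Normally consolidated clay, so the full stress increment lies on the virgin compression line:
S_c = C_c·H/(1+e₀)·log₁₀(σ'_f/σ'_0) = 0.22×2/(1+0.85)×log₁₀(138.2/47.4)
    = 0.23784 × 0.46473 = 0.1105 m

S_c ≈ 111 mm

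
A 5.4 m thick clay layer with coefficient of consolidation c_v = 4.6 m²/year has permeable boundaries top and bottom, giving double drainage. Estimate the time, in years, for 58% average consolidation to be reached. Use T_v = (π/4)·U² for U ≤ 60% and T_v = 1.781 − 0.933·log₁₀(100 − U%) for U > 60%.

Drainage path length: H_d = H/2 = 2.7 m (double drainage).
U ≤ 60%: T_v = (π/4)·U² = (π/4)×0.58² = 0.26421.
t = T_v·H_d²/c_v = 0.26421×2.7²/4.6 = 0.4187 years.

t ≈ 0.419 years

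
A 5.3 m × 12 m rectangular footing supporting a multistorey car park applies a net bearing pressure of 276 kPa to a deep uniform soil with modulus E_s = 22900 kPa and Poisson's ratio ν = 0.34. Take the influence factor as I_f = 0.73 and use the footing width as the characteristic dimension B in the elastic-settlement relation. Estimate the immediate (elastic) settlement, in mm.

Immediate (elastic) settlement: S_e = q·B·(1−ν²)/E_s · I_f.
S_e = 276 × 5.3 × (1 − 0.34²) / 22900 × 0.73
    = 276 × 5.3 × 0.8844 / 22900 × 0.73
    = 0.04124 m = 41.24 mm

S_e ≈ 41.2 mm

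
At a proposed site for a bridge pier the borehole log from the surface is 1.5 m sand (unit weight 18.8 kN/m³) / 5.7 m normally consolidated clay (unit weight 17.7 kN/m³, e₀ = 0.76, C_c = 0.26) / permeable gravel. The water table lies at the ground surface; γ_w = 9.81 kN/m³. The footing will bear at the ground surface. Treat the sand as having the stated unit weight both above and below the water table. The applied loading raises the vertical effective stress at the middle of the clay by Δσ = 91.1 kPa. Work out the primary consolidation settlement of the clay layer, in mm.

Mid-depth of clay below the ground surface: z = 1.5 + 5.7/2 = 4.35 m.
Total vertical stress at mid-clay: σ_v = 18.8×1.5 + 17.7×2.85 = 78.645 kPa.
Pore pressure: u = 9.81×(4.35 − 0) = 42.673 kPa.
Initial effective stress: σ'_0 = σ_v − u = 78.645 − 42.673 = 35.972 kPa.
Final effective stress: σ'_f = σ'_0 + Δσ = 35.972 + 91.1 = 127.07 kPa.
Normally consolidated clay, so the full stress increment lies on the virgin compression line:
S_c = C_c·H/(1+e₀)·log₁₀(σ'_f/σ'_0) = 0.26×5.7/(1+0.76)×log₁₀(127.07/35.972)
    = 0.84205 × 0.54808 = 0.4615 m

S_c ≈ 462 mm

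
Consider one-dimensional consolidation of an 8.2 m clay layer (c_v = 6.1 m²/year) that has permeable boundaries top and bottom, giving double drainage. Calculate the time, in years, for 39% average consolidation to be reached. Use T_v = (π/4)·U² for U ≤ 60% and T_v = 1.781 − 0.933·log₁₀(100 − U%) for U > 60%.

t ≈ 0.329 years

Drainage path length: H_d = H/2 = 4.1 m (double drainage).
U ≤ 60%: T_v = (π/4)·U² = (π/4)×0.39² = 0.11946.
t = T_v·H_d²/c_v = 0.11946×4.1²/6.1 = 0.3292 years.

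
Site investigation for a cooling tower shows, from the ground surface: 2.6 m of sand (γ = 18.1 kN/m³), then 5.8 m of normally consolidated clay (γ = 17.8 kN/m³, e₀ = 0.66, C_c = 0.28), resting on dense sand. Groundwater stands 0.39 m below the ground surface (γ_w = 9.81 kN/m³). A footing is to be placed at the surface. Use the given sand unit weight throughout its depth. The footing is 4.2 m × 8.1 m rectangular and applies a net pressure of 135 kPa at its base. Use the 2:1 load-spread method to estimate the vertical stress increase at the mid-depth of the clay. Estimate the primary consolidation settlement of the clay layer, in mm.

Mid-depth of clay below the ground surface: z = 2.6 + 5.8/2 = 5.5 m.
Total vertical stress at mid-clay: σ_v = 18.1×2.6 + 17.8×2.9 = 98.68 kPa.
Pore pressure: u = 9.81×(5.5 − 0.39) = 50.129 kPa.
Initial effective stress: σ'_0 = σ_v − u = 98.68 − 50.129 = 48.551 kPa.
Stress increase at mid-clay by the 2:1 spreading method:
Δσ = qBL/((B+z)(L+z)) = 135×4.2×8.1/((4.2+5.5)(8.1+5.5)) = 34.814 kPa
Final effective stress: σ'_f = σ'_0 + Δσ = 48.551 + 34.814 = 83.365 kPa.
Normally consolidated clay, so the full stress increment lies on the virgin compression line:
S_c = C_c·H/(1+e₀)·log₁₀(σ'_f/σ'_0) = 0.28×5.8/(1+0.66)×log₁₀(83.365/48.551)
    = 0.97831 × 0.23479 = 0.2297 m

S_c ≈ 230 mm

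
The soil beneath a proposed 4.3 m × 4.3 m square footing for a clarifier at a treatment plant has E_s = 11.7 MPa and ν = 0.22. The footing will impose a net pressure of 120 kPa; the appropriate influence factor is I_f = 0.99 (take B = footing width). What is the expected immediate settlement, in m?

S_e ≈ 0.0415 m

Immediate (elastic) settlement: S_e = q·B·(1−ν²)/E_s · I_f.
E_s = 11.7 MPa = 11700 kPa.
S_e = 120 × 4.3 × (1 − 0.22²) / 11700 × 0.99
    = 120 × 4.3 × 0.9516 / 11700 × 0.99
    = 0.04155 m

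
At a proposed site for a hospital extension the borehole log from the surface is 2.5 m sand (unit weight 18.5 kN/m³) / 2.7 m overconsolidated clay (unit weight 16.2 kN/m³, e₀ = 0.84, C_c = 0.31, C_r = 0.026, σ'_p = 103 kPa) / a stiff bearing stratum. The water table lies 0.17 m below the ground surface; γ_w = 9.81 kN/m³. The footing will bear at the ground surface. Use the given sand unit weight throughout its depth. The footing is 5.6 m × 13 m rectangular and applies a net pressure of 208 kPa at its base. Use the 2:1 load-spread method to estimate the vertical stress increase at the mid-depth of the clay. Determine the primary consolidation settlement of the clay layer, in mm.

S_c ≈ 60.9 mm

Mid-depth of clay below the ground surface: z = 2.5 + 2.7/2 = 3.85 m.
Total vertical stress at mid-clay: σ_v = 18.5×2.5 + 16.2×1.35 = 68.12 kPa.
Pore pressure: u = 9.81×(3.85 − 0.17) = 36.101 kPa.
Initial effective stress: σ'_0 = σ_v − u = 68.12 − 36.101 = 32.019 kPa.
Stress increase at mid-clay by the 2:1 spreading method:
Δσ = qBL/((B+z)(L+z)) = 208×5.6×13/((5.6+3.85)(13+3.85)) = 95.096 kPa
Final effective stress: σ'_f = 32.019 + 95.096 = 127.12 kPa.
σ'_f = 127.12 > σ'_p = 103 kPa, so the stress path crosses the preconsolidation pressure — recompression up to σ'_p, then virgin compression beyond:
S_c = H/(1+e₀)·[C_r·log₁₀(σ'_p/σ'_0) + C_c·log₁₀(σ'_f/σ'_p)]
    = 2.7/1.84 × [0.026×log₁₀(103/32.019) + 0.31×log₁₀(127.12/103)]
    = 1.4674 × [0.013193 + 0.028327] = 0.06093 m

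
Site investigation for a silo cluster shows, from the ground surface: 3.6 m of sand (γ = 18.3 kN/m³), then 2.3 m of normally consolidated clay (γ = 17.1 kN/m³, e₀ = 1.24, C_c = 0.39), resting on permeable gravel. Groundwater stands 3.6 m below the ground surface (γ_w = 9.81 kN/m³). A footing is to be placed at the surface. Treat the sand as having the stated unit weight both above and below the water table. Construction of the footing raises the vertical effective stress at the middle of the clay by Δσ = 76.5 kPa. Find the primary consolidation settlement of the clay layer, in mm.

Mid-depth of clay below the ground surface: z = 3.6 + 2.3/2 = 4.75 m.
Total vertical stress at mid-clay: σ_v = 18.3×3.6 + 17.1×1.15 = 85.545 kPa.
Pore pressure: u = 9.81×(4.75 − 3.6) = 11.281 kPa.
Initial effective stress: σ'_0 = σ_v − u = 85.545 − 11.281 = 74.264 kPa.
Final effective stress: σ'_f = σ'_0 + Δσ = 74.264 + 76.5 = 150.76 kPa.
Normally consolidated clay, so the full stress increment lies on the virgin compression line:
S_c = C_c·H/(1+e₀)·log₁₀(σ'_f/σ'_0) = 0.39×2.3/(1+1.24)×log₁₀(150.76/74.264)
    = 0.40045 × 0.30751 = 0.1231 m

S_c ≈ 123 mm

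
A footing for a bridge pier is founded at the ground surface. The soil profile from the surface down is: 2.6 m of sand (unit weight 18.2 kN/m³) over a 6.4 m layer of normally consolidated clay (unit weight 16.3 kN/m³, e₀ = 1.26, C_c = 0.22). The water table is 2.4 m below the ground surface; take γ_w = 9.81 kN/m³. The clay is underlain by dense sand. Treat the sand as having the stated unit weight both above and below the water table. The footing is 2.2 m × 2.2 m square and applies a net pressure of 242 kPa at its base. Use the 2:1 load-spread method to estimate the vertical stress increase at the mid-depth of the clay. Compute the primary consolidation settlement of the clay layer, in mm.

S_c ≈ 66.1 mm

Mid-depth of clay below the ground surface: z = 2.6 + 6.4/2 = 5.8 m.
Total vertical stress at mid-clay: σ_v = 18.2×2.6 + 16.3×3.2 = 99.48 kPa.
Pore pressure: u = 9.81×(5.8 − 2.4) = 33.354 kPa.
Initial effective stress: σ'_0 = σ_v − u = 99.48 − 33.354 = 66.126 kPa.
Stress increase at mid-clay by the 2:1 spreading method:
Δσ = qBL/((B+z)(L+z)) = 242×2.2×2.2/((2.2+5.8)(2.2+5.8)) = 18.301 kPa
Final effective stress: σ'_f = σ'_0 + Δσ = 66.126 + 18.301 = 84.427 kPa.
Normally consolidated clay, so the full stress increment lies on the virgin compression line:
S_c = C_c·H/(1+e₀)·log₁₀(σ'_f/σ'_0) = 0.22×6.4/(1+1.26)×log₁₀(84.427/66.126)
    = 0.62301 × 0.10611 = 0.06611 m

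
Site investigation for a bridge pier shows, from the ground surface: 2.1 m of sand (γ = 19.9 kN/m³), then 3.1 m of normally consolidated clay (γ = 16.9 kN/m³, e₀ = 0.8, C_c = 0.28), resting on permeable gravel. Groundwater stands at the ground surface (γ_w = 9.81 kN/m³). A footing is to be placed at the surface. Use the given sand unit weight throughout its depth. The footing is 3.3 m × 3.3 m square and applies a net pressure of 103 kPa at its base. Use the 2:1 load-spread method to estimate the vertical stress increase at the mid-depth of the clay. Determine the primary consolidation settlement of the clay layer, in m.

S_c ≈ 0.114 m

Mid-depth of clay below the ground surface: z = 2.1 + 3.1/2 = 3.65 m.
Total vertical stress at mid-clay: σ_v = 19.9×2.1 + 16.9×1.55 = 67.985 kPa.
Pore pressure: u = 9.81×(3.65 − 0) = 35.806 kPa.
Initial effective stress: σ'_0 = σ_v − u = 67.985 − 35.806 = 32.179 kPa.
Stress increase at mid-clay by the 2:1 spreading method:
Δσ = qBL/((B+z)(L+z)) = 103×3.3×3.3/((3.3+3.65)(3.3+3.65)) = 23.222 kPa
Final effective stress: σ'_f = σ'_0 + Δσ = 32.179 + 23.222 = 55.401 kPa.
Normally consolidated clay, so the full stress increment lies on the virgin compression line:
S_c = C_c·H/(1+e₀)·log₁₀(σ'_f/σ'_0) = 0.28×3.1/(1+0.8)×log₁₀(55.401/32.179)
    = 0.48222 × 0.23595 = 0.1138 m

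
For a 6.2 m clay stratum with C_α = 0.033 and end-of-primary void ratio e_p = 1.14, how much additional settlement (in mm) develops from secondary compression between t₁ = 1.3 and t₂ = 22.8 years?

Secondary compression: S_s = C_α·H/(1+e_p)·log₁₀(t₂/t₁)
S_s = 0.033×6.2/(1+1.14)×log₁₀(22.8/1.3)
    = 0.09561 × 1.244 = 0.1189 m

S_s ≈ 119 mm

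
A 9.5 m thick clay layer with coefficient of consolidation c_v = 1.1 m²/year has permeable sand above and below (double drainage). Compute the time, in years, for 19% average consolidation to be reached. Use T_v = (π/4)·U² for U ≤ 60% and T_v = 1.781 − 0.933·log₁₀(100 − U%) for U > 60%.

Drainage path length: H_d = H/2 = 4.75 m (double drainage).
U ≤ 60%: T_v = (π/4)·U² = (π/4)×0.19² = 0.028353.
t = T_v·H_d²/c_v = 0.028353×4.75²/1.1 = 0.5816 years.

t ≈ 0.582 years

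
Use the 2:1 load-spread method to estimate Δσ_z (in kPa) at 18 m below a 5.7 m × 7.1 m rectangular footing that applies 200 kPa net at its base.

Δσ_z ≈ 13.6 kPa

By the 2:1 method the load spreads at 1 horizontal : 2 vertical, so at depth z the loaded area has grown by z in each plan dimension:
Δσ = qBL/((B+z)(L+z)) = 200×5.7×7.1/((5.7+18)(7.1+18)) = 13.606 kPa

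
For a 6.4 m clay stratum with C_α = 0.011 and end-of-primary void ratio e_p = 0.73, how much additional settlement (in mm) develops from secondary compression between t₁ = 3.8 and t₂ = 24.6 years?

Secondary compression: S_s = C_α·H/(1+e_p)·log₁₀(t₂/t₁)
S_s = 0.011×6.4/(1+0.73)×log₁₀(24.6/3.8)
    = 0.04069 × 0.8112 = 0.03301 m

S_s ≈ 33 mm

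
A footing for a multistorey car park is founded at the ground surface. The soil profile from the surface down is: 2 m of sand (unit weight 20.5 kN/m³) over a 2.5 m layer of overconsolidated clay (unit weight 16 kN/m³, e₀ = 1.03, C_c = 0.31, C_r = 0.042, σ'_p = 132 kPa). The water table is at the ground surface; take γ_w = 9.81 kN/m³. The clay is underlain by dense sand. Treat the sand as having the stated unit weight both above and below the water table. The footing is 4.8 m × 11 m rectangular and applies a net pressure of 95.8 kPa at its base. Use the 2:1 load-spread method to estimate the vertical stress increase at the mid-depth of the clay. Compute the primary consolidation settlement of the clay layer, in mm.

S_c ≈ 20.7 mm

Mid-depth of clay below the ground surface: z = 2 + 2.5/2 = 3.25 m.
Total vertical stress at mid-clay: σ_v = 20.5×2 + 16×1.25 = 61 kPa.
Pore pressure: u = 9.81×(3.25 − 0) = 31.883 kPa.
Initial effective stress: σ'_0 = σ_v − u = 61 − 31.883 = 29.117 kPa.
Stress increase at mid-clay by the 2:1 spreading method:
Δσ = qBL/((B+z)(L+z)) = 95.8×4.8×11/((4.8+3.25)(11+3.25)) = 44.095 kPa
Final effective stress: σ'_f = 29.117 + 44.095 = 73.212 kPa.
σ'_f = 73.212 ≤ σ'_p = 132 kPa, so the clay remains overconsolidated and only the recompression index applies:
S_c = C_r·H/(1+e₀)·log₁₀(σ'_f/σ'_0) = 0.042×2.5/2.03×log₁₀(73.212/29.117)
    = 0.051723 × 0.40044 = 0.02071 m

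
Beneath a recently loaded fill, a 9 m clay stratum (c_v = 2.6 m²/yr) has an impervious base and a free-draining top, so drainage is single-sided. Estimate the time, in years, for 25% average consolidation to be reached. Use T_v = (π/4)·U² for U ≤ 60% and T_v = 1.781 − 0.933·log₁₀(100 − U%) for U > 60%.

Drainage path length: H_d = H = 9 m (single drainage).
U ≤ 60%: T_v = (π/4)·U² = (π/4)×0.25² = 0.049087.
t = T_v·H_d²/c_v = 0.049087×9²/2.6 = 1.529 years.

t ≈ 1.53 years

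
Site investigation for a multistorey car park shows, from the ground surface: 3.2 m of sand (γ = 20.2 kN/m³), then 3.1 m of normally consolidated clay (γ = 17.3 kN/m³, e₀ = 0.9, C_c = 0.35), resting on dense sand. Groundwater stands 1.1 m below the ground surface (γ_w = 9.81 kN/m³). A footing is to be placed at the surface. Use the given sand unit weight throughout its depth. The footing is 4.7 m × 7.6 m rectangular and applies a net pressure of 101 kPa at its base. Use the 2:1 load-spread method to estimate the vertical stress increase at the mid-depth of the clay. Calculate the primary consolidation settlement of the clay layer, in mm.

S_c ≈ 110 mm

Mid-depth of clay below the ground surface: z = 3.2 + 3.1/2 = 4.75 m.
Total vertical stress at mid-clay: σ_v = 20.2×3.2 + 17.3×1.55 = 91.455 kPa.
Pore pressure: u = 9.81×(4.75 − 1.1) = 35.806 kPa.
Initial effective stress: σ'_0 = σ_v − u = 91.455 − 35.806 = 55.649 kPa.
Stress increase at mid-clay by the 2:1 spreading method:
Δσ = qBL/((B+z)(L+z)) = 101×4.7×7.6/((4.7+4.75)(7.6+4.75)) = 30.912 kPa
Final effective stress: σ'_f = σ'_0 + Δσ = 55.649 + 30.912 = 86.561 kPa.
Normally consolidated clay, so the full stress increment lies on the virgin compression line:
S_c = C_c·H/(1+e₀)·log₁₀(σ'_f/σ'_0) = 0.35×3.1/(1+0.9)×log₁₀(86.561/55.649)
    = 0.57105 × 0.19186 = 0.1096 m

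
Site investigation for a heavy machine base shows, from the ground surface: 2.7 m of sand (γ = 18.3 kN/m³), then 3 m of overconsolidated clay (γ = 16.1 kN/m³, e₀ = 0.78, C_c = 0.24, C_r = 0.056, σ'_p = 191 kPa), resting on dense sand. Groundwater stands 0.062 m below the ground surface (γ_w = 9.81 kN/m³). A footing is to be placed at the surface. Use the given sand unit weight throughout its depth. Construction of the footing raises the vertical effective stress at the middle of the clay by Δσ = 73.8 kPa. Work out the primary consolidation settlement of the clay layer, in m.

S_c ≈ 0.0482 m

Mid-depth of clay below the ground surface: z = 2.7 + 3/2 = 4.2 m.
Total vertical stress at mid-clay: σ_v = 18.3×2.7 + 16.1×1.5 = 73.56 kPa.
Pore pressure: u = 9.81×(4.2 − 0.062) = 40.594 kPa.
Initial effective stress: σ'_0 = σ_v − u = 73.56 − 40.594 = 32.966 kPa.
Final effective stress: σ'_f = 32.966 + 73.8 = 106.77 kPa.
σ'_f = 106.77 ≤ σ'_p = 191 kPa, so the clay remains overconsolidated and only the recompression index applies:
S_c = C_r·H/(1+e₀)·log₁₀(σ'_f/σ'_0) = 0.056×3/1.78×log₁₀(106.77/32.966)
    = 0.094382 × 0.51038 = 0.04817 m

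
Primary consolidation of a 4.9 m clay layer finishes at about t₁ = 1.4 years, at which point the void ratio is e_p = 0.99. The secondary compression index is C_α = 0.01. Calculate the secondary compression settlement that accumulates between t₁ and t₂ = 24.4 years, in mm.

S_s ≈ 30.6 mm

Secondary compression: S_s = C_α·H/(1+e_p)·log₁₀(t₂/t₁)
S_s = 0.01×4.9/(1+0.99)×log₁₀(24.4/1.4)
    = 0.02462 × 1.241 = 0.03056 m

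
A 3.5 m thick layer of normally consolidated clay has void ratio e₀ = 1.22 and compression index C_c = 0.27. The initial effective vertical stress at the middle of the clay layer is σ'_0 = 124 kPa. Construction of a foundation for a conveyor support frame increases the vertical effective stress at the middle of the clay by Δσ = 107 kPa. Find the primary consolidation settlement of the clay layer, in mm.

Final effective stress: σ'_f = σ'_0 + Δσ = 124 + 107 = 231 kPa.
Normally consolidated clay, so the full stress increment lies on the virgin compression line:
S_c = C_c·H/(1+e₀)·log₁₀(σ'_f/σ'_0) = 0.27×3.5/(1+1.22)×log₁₀(231/124)
    = 0.42568 × 0.27019 = 0.115 m

S_c ≈ 115 mm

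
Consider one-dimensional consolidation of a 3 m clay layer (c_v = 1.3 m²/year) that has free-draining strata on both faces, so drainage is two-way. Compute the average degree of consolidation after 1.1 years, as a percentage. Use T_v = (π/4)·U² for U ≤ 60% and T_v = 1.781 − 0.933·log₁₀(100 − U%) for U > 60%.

Drainage path length: H_d = H/2 = 1.5 m (double drainage).
T_v = c_v·t/H_d² = 1.3×1.1/1.5² = 0.63556.
T_v = 0.63556 corresponds to the U > 60% branch:
U = 1 − 10^((1.781 − T_v)/0.933)/100 = 0.8311

U ≈ 83.1 %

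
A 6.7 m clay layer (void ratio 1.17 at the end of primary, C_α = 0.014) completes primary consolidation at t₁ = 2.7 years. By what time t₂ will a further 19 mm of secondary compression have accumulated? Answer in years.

t₂ ≈ 7.43 years

S_s = C_α·H/(1+e_p)·log₁₀(t₂/t₁) ⇒ log₁₀(t₂/t₁) = S_s·(1+e_p)/(C_α·H).
log₁₀(t₂/t₁) = 0.019 × (1+1.17) / (0.014×6.7) = 0.4396
t₂ = t₁ × 10^0.4396 = 2.7 × 2.751 = 7.429 years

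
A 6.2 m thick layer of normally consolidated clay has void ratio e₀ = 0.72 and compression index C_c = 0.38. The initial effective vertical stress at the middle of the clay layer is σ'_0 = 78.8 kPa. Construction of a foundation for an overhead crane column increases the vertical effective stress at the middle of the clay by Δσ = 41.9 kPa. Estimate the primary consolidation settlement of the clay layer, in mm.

Final effective stress: σ'_f = σ'_0 + Δσ = 78.8 + 41.9 = 120.7 kPa.
Normally consolidated clay, so the full stress increment lies on the virgin compression line:
S_c = C_c·H/(1+e₀)·log₁₀(σ'_f/σ'_0) = 0.38×6.2/(1+0.72)×log₁₀(120.7/78.8)
    = 1.3698 × 0.18518 = 0.2537 m

S_c ≈ 254 mm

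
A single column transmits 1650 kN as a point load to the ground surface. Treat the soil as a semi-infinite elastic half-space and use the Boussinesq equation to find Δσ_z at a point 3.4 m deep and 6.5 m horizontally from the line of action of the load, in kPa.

Δσ_z ≈ 1.46 kPa

Boussinesq vertical stress below a point load on an elastic half-space:
Δσ_z = 3P/(2πz²) · [1 + (r/z)²]^(−5/2)
r/z = 6.5/3.4 = 1.9118; [1+(r/z)²]^(−5/2) = 0.021391.
Δσ_z = 3×1650/(2π×3.4²) × 0.021391 = 68.15 × 0.021391 = 1.458 kPa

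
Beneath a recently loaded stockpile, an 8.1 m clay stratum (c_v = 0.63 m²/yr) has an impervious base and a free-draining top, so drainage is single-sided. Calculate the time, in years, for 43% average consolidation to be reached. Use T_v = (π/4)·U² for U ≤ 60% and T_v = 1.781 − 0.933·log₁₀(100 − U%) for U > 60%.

Drainage path length: H_d = H = 8.1 m (single drainage).
U ≤ 60%: T_v = (π/4)·U² = (π/4)×0.43² = 0.14522.
t = T_v·H_d²/c_v = 0.14522×8.1²/0.63 = 15.12 years.

t ≈ 15.1 years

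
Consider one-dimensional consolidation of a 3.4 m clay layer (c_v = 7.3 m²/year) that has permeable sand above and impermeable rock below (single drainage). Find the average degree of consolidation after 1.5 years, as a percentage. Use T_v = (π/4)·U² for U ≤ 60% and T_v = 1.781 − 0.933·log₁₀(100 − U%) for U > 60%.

Drainage path length: H_d = H = 3.4 m (single drainage).
T_v = c_v·t/H_d² = 7.3×1.5/3.4² = 0.94723.
T_v = 0.94723 corresponds to the U > 60% branch:
U = 1 − 10^((1.781 − T_v)/0.933)/100 = 0.9217

U ≈ 92.2 %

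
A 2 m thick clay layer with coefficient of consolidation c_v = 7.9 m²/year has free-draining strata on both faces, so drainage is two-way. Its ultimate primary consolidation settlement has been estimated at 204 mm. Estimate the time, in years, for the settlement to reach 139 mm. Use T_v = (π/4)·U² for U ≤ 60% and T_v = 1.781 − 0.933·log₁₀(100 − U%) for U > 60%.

Drainage path length: H_d = H/2 = 1 m (double drainage).
U = S(t)/S_ult = 139/204 = 0.6814.
U > 60%: T_v = 1.781 − 0.933·log₁₀(100 − 68.137) = 0.37844.
t = T_v·H_d²/c_v = 0.37844×1²/7.9 = 0.0479 years.

t ≈ 0.0479 years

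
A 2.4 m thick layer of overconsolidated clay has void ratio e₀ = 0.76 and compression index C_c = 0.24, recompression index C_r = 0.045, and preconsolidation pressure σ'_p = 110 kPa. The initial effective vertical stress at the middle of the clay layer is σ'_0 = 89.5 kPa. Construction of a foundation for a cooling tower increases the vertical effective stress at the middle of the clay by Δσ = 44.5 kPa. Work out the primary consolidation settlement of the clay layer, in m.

S_c ≈ 0.0335 m

Final effective stress: σ'_f = 89.5 + 44.5 = 134 kPa.
σ'_f = 134 > σ'_p = 110 kPa, so the stress path crosses the preconsolidation pressure — recompression up to σ'_p, then virgin compression beyond:
S_c = H/(1+e₀)·[C_r·log₁₀(σ'_p/σ'_0) + C_c·log₁₀(σ'_f/σ'_p)]
    = 2.4/1.76 × [0.045×log₁₀(110/89.5) + 0.24×log₁₀(134/110)]
    = 1.3636 × [0.0040306 + 0.020571] = 0.03355 m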